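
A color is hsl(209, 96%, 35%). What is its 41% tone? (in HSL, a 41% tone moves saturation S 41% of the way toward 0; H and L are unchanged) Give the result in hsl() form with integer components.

hsl(209, 57%, 35%)

S moves 41% from 96 toward 0: 96 − 39.36 = 56.64 → 57.
H and L are unchanged.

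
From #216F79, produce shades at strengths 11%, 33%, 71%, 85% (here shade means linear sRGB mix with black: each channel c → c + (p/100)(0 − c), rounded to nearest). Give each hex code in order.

#1D636C, #164A51, #0A2023, #051112

#216F79 is rgb(33, 111, 121).
11%: (33 − 3.63 = 29.37→29, 111 − 12.21 = 98.79→99, 121 − 13.31 = 107.69→108) → #1D636C
33%: (33 − 10.89 = 22.11→22, 111 − 36.63 = 74.37→74, 121 − 39.93 = 81.07→81) → #164A51
71%: (33 − 23.43 = 9.57→10, 111 − 78.81 = 32.19→32, 121 − 85.91 = 35.09→35) → #0A2023
85%: (33 − 28.05 = 4.95→5, 111 − 94.35 = 16.65→17, 121 − 102.85 = 18.15→18) → #051112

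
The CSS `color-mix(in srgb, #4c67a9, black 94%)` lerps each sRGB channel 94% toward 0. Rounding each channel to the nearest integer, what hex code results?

#05060a

#4c67a9 is rgb(76, 103, 169).
Lerp each channel 94% toward 0:
  R: 76 − 71.44 = 4.56 → 5
  G: 103 + 0.94×(0−103) = 103 − 96.82 = 6.18 → 6
  B: 169 + 0.94×(0−169) = 169 − 158.86 = 10.14 → 10
rgb(5, 6, 10) = #05060a.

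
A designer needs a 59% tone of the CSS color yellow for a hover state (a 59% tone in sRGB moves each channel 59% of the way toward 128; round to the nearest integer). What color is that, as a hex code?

#B4B44C

CSS yellow is rgb(255, 255, 0).
Per channel, c → c + 0.59(128 − c):
  R: 255 + 0.59×(128−255) = 255 − 74.93 = 180.07 → 180
  G: 255 + 0.59×(128−255) = 255 − 74.93 = 180.07 → 180
  B: 0 + 75.52 = 75.52 → 76
rgb(180, 180, 76) = #B4B44C.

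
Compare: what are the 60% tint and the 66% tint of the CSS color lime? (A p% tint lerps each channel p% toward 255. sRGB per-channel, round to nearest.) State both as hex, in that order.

#99ff99, #a8ffa8

CSS lime is rgb(0, 255, 0).
60% tint:
  R: 0 + 0.6×(255−0) = 0 + 153 = 153 → 153
  G: 255 + 0.6×(255−255) = 255 + 0 = 255 → 255
  B: 0 + 0.6×(255−0) = 0 + 153 = 153 → 153
  → #99ff99
66% tint:
  R: 0 + 168.3 = 168.3 → 168
  G: 255 + 0.66×(255−255) = 255 + 0 = 255 → 255
  B: 0 + 0.66×(255−0) = 0 + 168.3 = 168.3 → 168
  → #a8ffa8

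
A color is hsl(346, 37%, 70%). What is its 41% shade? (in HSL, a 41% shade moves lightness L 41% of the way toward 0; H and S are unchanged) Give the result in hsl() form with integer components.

L moves 41% from 70 toward 0: 70 − 28.7 = 41.3 → 41.
H and S are unchanged.

hsl(346, 37%, 41%)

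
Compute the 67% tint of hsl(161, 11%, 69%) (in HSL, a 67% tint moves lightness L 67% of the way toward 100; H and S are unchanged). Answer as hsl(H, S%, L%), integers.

hsl(161, 11%, 90%)

L moves 67% from 69 toward 100: 69 + 20.77 = 89.77 → 90.
H and S are unchanged.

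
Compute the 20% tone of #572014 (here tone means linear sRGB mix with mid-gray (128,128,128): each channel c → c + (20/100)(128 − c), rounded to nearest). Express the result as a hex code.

#5F332A

#572014 is rgb(87, 32, 20).
A 20% tone moves each channel 20% toward 128:
  R: 87 + 0.2×(128−87) = 87 + 8.2 = 95.2 → 95
  G: 32 + 19.2 = 51.2 → 51
  B: 20 + 21.6 = 41.6 → 42
rgb(95, 51, 42) = #5F332A.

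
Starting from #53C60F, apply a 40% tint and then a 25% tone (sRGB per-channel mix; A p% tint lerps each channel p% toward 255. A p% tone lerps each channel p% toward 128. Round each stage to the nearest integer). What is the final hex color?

#92C673

#53C60F is rgb(83, 198, 15).
A 40% tint moves each channel 40% toward 255:
  R: 83 + 0.4×(255−83) = 83 + 68.8 = 151.8 → 152
  G: 198 + 0.4×(255−198) = 198 + 22.8 = 220.8 → 221
  B: 15 + 96 = 111 → 111
After the tint: rgb(152, 221, 111) = #98DD6F.
Per channel, c → c + 0.25(128 − c):
  R: 152 + 0.25×(128−152) = 152 − 6 = 146 → 146
  G: 221 + 0.25×(128−221) = 221 − 23.25 = 197.75 → 198
  B: 111 + 4.25 = 115.25 → 115
rgb(146, 198, 115) = #92C673.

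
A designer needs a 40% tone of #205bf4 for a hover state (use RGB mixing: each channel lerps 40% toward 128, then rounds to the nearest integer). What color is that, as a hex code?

#205bf4 is rgb(32, 91, 244).
Lerp each channel 40% toward 128:
  R: 32 + 0.4×(128−32) = 32 + 38.4 = 70.4 → 70
  G: 91 + 0.4×(128−91) = 91 + 14.8 = 105.8 → 106
  B: 244 − 46.4 = 197.6 → 198
rgb(70, 106, 198) = #466ac6.

#466ac6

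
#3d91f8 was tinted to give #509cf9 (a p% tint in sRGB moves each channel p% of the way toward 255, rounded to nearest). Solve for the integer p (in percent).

10%

#3d91f8 is rgb(61, 145, 248); #509cf9 is rgb(80, 156, 249).
On the R channel (widest range): 80 ≈ 61 + (p/100)(255 − 61), so p ≈ 100×(80 − 61)/(255 − 61) = 1900/194 = 9.79.
p = 10 reproduces all three channels after rounding.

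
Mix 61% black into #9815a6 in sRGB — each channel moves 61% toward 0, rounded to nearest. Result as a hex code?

#3b0841

#9815a6 is rgb(152, 21, 166).
A 61% shade moves each channel 61% toward 0:
  R: 152 − 92.72 = 59.28 → 59
  G: 21 + 0.61×(0−21) = 21 − 12.81 = 8.19 → 8
  B: 166 + 0.61×(0−166) = 166 − 101.26 = 64.74 → 65
rgb(59, 8, 65) = #3b0841.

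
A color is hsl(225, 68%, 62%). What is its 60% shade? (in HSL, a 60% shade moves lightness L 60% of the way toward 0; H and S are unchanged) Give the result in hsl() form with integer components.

L moves 60% from 62 toward 0: 62 − 37.2 = 24.8 → 25.
H and S are unchanged.

hsl(225, 68%, 25%)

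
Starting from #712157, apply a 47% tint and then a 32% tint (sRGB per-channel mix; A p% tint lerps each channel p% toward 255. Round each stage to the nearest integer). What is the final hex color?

#712157 is rgb(113, 33, 87).
Lerp each channel 47% toward 255:
  R: 113 + 0.47×(255−113) = 113 + 66.74 = 179.74 → 180
  G: 33 + 0.47×(255−33) = 33 + 104.34 = 137.34 → 137
  B: 87 + 0.47×(255−87) = 87 + 78.96 = 165.96 → 166
After the tint: rgb(180, 137, 166) = #b489a6.
Lerp each channel 32% toward 255:
  R: 180 + 0.32×(255−180) = 180 + 24 = 204 → 204
  G: 137 + 37.76 = 174.76 → 175
  B: 166 + 28.48 = 194.48 → 194
rgb(204, 175, 194) = #ccafc2.

#ccafc2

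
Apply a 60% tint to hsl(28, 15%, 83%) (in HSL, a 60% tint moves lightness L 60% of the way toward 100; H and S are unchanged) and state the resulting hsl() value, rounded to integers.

hsl(28, 15%, 93%)

L moves 60% from 83 toward 100: 83 + 10.2 = 93.2 → 93.
H and S are unchanged.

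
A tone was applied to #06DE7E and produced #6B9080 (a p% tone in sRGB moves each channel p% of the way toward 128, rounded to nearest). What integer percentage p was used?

#06DE7E is rgb(6, 222, 126); #6B9080 is rgb(107, 144, 128).
On the R channel (widest range): 107 ≈ 6 + (p/100)(128 − 6), so p ≈ 100×(107 − 6)/(128 − 6) = 10100/122 = 82.79.
p = 83 reproduces all three channels after rounding.

83%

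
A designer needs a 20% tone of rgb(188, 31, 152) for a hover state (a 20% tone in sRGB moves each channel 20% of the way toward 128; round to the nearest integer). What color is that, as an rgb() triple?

rgb(176, 50, 147)

Lerp each channel 20% toward 128:
  R: 188 − 12 = 176 → 176
  G: 31 + 0.2×(128−31) = 31 + 19.4 = 50.4 → 50
  B: 152 + 0.2×(128−152) = 152 − 4.8 = 147.2 → 147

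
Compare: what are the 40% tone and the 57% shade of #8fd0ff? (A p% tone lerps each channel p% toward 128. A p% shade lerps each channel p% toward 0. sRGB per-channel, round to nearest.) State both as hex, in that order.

#89b0cc, #3d596e

#8fd0ff is rgb(143, 208, 255).
40% tone:
  R: 143 + 0.4×(128−143) = 143 − 6 = 137 → 137
  G: 208 − 32 = 176 → 176
  B: 255 − 50.8 = 204.2 → 204
  → #89b0cc
57% shade:
  R: 143 + 0.57×(0−143) = 143 − 81.51 = 61.49 → 61
  G: 208 + 0.57×(0−208) = 208 − 118.56 = 89.44 → 89
  B: 255 + 0.57×(0−255) = 255 − 145.35 = 109.65 → 110
  → #3d596e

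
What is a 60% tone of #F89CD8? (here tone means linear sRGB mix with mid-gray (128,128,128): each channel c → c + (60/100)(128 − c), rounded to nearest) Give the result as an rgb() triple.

rgb(176, 139, 163)

#F89CD8 is rgb(248, 156, 216).
A 60% tone moves each channel 60% toward 128:
  R: 248 − 72 = 176 → 176
  G: 156 − 16.8 = 139.2 → 139
  B: 216 − 52.8 = 163.2 → 163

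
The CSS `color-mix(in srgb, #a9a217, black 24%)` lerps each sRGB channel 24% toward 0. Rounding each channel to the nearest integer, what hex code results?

#a9a217 is rgb(169, 162, 23).
Lerp each channel 24% toward 0:
  R: 169 + 0.24×(0−169) = 169 − 40.56 = 128.44 → 128
  G: 162 + 0.24×(0−162) = 162 − 38.88 = 123.12 → 123
  B: 23 − 5.52 = 17.48 → 17
rgb(128, 123, 17) = #807b11.

#807b11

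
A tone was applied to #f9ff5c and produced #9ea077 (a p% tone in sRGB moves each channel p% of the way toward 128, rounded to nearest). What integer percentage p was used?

#f9ff5c is rgb(249, 255, 92); #9ea077 is rgb(158, 160, 119).
On the G channel (widest range): 160 ≈ 255 + (p/100)(128 − 255), so p ≈ 100×(160 − 255)/(128 − 255) = -9500/-127 = 74.80.
p = 75 reproduces all three channels after rounding.

75%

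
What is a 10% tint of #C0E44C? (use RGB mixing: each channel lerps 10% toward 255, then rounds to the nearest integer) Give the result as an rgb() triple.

rgb(198, 231, 94)

#C0E44C is rgb(192, 228, 76).
Per channel, c → c + 0.1(255 − c):
  R: 192 + 0.1×(255−192) = 192 + 6.3 = 198.3 → 198
  G: 228 + 0.1×(255−228) = 228 + 2.7 = 230.7 → 231
  B: 76 + 0.1×(255−76) = 76 + 17.9 = 93.9 → 94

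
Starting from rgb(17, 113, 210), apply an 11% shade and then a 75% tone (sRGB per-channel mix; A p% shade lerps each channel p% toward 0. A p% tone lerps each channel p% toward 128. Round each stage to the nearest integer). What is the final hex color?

#64798F

Lerp each channel 11% toward 0:
  R: 17 + 0.11×(0−17) = 17 − 1.87 = 15.13 → 15
  G: 113 + 0.11×(0−113) = 113 − 12.43 = 100.57 → 101
  B: 210 + 0.11×(0−210) = 210 − 23.1 = 186.9 → 187
After the shade: rgb(15, 101, 187) = #0F65BB.
Lerp each channel 75% toward 128:
  R: 15 + 84.75 = 99.75 → 100
  G: 101 + 0.75×(128−101) = 101 + 20.25 = 121.25 → 121
  B: 187 − 44.25 = 142.75 → 143
rgb(100, 121, 143) = #64798F.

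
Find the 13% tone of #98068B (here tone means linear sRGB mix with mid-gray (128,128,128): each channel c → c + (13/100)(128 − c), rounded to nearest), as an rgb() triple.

rgb(149, 22, 138)

#98068B is rgb(152, 6, 139).
A 13% tone moves each channel 13% toward 128:
  R: 152 + 0.13×(128−152) = 152 − 3.12 = 148.88 → 149
  G: 6 + 0.13×(128−6) = 6 + 15.86 = 21.86 → 22
  B: 139 + 0.13×(128−139) = 139 − 1.43 = 137.57 → 138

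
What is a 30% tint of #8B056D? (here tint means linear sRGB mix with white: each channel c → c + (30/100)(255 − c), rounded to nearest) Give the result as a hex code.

#8B056D is rgb(139, 5, 109).
Per channel, c → c + 0.3(255 − c):
  R: 139 + 0.3×(255−139) = 139 + 34.8 = 173.8 → 174
  G: 5 + 0.3×(255−5) = 5 + 75 = 80 → 80
  B: 109 + 43.8 = 152.8 → 153
rgb(174, 80, 153) = #AE5099.

#AE5099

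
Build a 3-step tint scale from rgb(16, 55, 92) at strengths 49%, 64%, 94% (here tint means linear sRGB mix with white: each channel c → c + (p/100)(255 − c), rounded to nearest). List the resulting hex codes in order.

49%: (16 + 117.11 = 133.11→133, 55 + 98 = 153→153, 92 + 79.87 = 171.87→172) → #8599ac
64%: (16 + 152.96 = 168.96→169, 55 + 128 = 183→183, 92 + 104.32 = 196.32→196) → #a9b7c4
94%: (16 + 224.66 = 240.66→241, 55 + 188 = 243→243, 92 + 153.22 = 245.22→245) → #f1f3f5

#8599ac, #a9b7c4, #f1f3f5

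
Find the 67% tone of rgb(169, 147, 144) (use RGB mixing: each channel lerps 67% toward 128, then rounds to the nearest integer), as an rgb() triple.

rgb(142, 134, 133)

A 67% tone moves each channel 67% toward 128:
  R: 169 − 27.47 = 141.53 → 142
  G: 147 − 12.73 = 134.27 → 134
  B: 144 + 0.67×(128−144) = 144 − 10.72 = 133.28 → 133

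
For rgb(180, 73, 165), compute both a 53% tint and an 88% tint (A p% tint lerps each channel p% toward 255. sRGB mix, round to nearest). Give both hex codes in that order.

#dca9d5, #f6e9f4

53% tint:
  R: 180 + 0.53×(255−180) = 180 + 39.75 = 219.75 → 220
  G: 73 + 0.53×(255−73) = 73 + 96.46 = 169.46 → 169
  B: 165 + 0.53×(255−165) = 165 + 47.7 = 212.7 → 213
  → #dca9d5
88% tint:
  R: 180 + 0.88×(255−180) = 180 + 66 = 246 → 246
  G: 73 + 0.88×(255−73) = 73 + 160.16 = 233.16 → 233
  B: 165 + 0.88×(255−165) = 165 + 79.2 = 244.2 → 244
  → #f6e9f4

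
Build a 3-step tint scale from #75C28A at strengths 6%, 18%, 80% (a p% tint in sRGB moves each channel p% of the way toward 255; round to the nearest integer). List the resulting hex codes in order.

#7DC691, #8ECD9F, #E3F3E8

#75C28A is rgb(117, 194, 138).
6%: (117 + 8.28 = 125.28→125, 194 + 3.66 = 197.66→198, 138 + 7.02 = 145.02→145) → #7DC691
18%: (117 + 24.84 = 141.84→142, 194 + 10.98 = 204.98→205, 138 + 21.06 = 159.06→159) → #8ECD9F
80%: (117 + 110.4 = 227.4→227, 194 + 48.8 = 242.8→243, 138 + 93.6 = 231.6→232) → #E3F3E8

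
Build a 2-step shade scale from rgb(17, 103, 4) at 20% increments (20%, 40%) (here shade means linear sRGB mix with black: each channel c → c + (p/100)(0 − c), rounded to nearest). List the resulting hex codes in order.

20%: (17 − 3.4 = 13.6→14, 103 − 20.6 = 82.4→82, 4 − 0.8 = 3.2→3) → #0E5203
40%: (17 − 6.8 = 10.2→10, 103 − 41.2 = 61.8→62, 4 − 1.6 = 2.4→2) → #0A3E02

#0E5203, #0A3E02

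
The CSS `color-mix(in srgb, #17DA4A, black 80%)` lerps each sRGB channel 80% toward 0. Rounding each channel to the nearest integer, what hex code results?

#17DA4A is rgb(23, 218, 74).
Per channel, c → c + 0.8(0 − c):
  R: 23 − 18.4 = 4.6 → 5
  G: 218 + 0.8×(0−218) = 218 − 174.4 = 43.6 → 44
  B: 74 + 0.8×(0−74) = 74 − 59.2 = 14.8 → 15
rgb(5, 44, 15) = #052C0F.

#052C0F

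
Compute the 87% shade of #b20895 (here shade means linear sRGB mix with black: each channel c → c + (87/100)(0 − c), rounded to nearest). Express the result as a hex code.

#b20895 is rgb(178, 8, 149).
Lerp each channel 87% toward 0:
  R: 178 + 0.87×(0−178) = 178 − 154.86 = 23.14 → 23
  G: 8 − 6.96 = 1.04 → 1
  B: 149 − 129.63 = 19.37 → 19
rgb(23, 1, 19) = #170113.

#170113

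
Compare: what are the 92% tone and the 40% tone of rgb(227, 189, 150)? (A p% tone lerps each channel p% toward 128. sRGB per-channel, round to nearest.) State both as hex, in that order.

92% tone:
  R: 227 + 0.92×(128−227) = 227 − 91.08 = 135.92 → 136
  G: 189 − 56.12 = 132.88 → 133
  B: 150 − 20.24 = 129.76 → 130
  → #888582
40% tone:
  R: 227 − 39.6 = 187.4 → 187
  G: 189 + 0.4×(128−189) = 189 − 24.4 = 164.6 → 165
  B: 150 + 0.4×(128−150) = 150 − 8.8 = 141.2 → 141
  → #BBA58D

#888582, #BBA58D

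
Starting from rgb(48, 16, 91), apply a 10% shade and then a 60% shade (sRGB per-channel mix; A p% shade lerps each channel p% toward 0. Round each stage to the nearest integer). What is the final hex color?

#110621

A 10% shade moves each channel 10% toward 0:
  R: 48 − 4.8 = 43.2 → 43
  G: 16 + 0.1×(0−16) = 16 − 1.6 = 14.4 → 14
  B: 91 − 9.1 = 81.9 → 82
After the shade: rgb(43, 14, 82) = #2b0e52.
Per channel, c → c + 0.6(0 − c):
  R: 43 − 25.8 = 17.2 → 17
  G: 14 − 8.4 = 5.6 → 6
  B: 82 + 0.6×(0−82) = 82 − 49.2 = 32.8 → 33
rgb(17, 6, 33) = #110621.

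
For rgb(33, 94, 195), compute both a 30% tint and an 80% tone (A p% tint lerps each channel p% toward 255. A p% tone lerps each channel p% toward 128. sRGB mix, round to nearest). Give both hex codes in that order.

30% tint:
  R: 33 + 66.6 = 99.6 → 100
  G: 94 + 0.3×(255−94) = 94 + 48.3 = 142.3 → 142
  B: 195 + 0.3×(255−195) = 195 + 18 = 213 → 213
  → #648ED5
80% tone:
  R: 33 + 0.8×(128−33) = 33 + 76 = 109 → 109
  G: 94 + 0.8×(128−94) = 94 + 27.2 = 121.2 → 121
  B: 195 + 0.8×(128−195) = 195 − 53.6 = 141.4 → 141
  → #6D798D

#648ED5, #6D798D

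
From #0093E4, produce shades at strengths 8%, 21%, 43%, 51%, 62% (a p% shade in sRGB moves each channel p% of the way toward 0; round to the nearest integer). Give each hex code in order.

#0093E4 is rgb(0, 147, 228).
8%: (0→0, 147 − 11.76 = 135.24→135, 228 − 18.24 = 209.76→210) → #0087D2
21%: (0→0, 147 − 30.87 = 116.13→116, 228 − 47.88 = 180.12→180) → #0074B4
43%: (0→0, 147 − 63.21 = 83.79→84, 228 − 98.04 = 129.96→130) → #005482
51%: (0→0, 147 − 74.97 = 72.03→72, 228 − 116.28 = 111.72→112) → #004870
62%: (0→0, 147 − 91.14 = 55.86→56, 228 − 141.36 = 86.64→87) → #003857

#0087D2, #0074B4, #005482, #004870, #003857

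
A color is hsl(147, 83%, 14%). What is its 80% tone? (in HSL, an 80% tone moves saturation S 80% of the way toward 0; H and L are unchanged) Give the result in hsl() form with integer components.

S moves 80% from 83 toward 0: 83 − 66.4 = 16.6 → 17.
H and L are unchanged.

hsl(147, 17%, 14%)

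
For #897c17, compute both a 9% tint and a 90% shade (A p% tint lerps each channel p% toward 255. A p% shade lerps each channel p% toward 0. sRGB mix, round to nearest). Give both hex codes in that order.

#897c17 is rgb(137, 124, 23).
9% tint:
  R: 137 + 10.62 = 147.62 → 148
  G: 124 + 11.79 = 135.79 → 136
  B: 23 + 0.09×(255−23) = 23 + 20.88 = 43.88 → 44
  → #94882c
90% shade:
  R: 137 − 123.3 = 13.7 → 14
  G: 124 + 0.9×(0−124) = 124 − 111.6 = 12.4 → 12
  B: 23 + 0.9×(0−23) = 23 − 20.7 = 2.3 → 2
  → #0e0c02

#94882c, #0e0c02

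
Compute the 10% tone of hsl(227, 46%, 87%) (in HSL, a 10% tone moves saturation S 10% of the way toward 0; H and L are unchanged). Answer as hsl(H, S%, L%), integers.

hsl(227, 41%, 87%)

S moves 10% from 46 toward 0: 46 − 4.6 = 41.4 → 41.
H and L are unchanged.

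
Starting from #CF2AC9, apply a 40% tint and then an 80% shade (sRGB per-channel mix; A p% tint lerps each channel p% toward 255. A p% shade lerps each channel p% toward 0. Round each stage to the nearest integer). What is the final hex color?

#CF2AC9 is rgb(207, 42, 201).
A 40% tint moves each channel 40% toward 255:
  R: 207 + 0.4×(255−207) = 207 + 19.2 = 226.2 → 226
  G: 42 + 85.2 = 127.2 → 127
  B: 201 + 21.6 = 222.6 → 223
After the tint: rgb(226, 127, 223) = #E27FDF.
An 80% shade moves each channel 80% toward 0:
  R: 226 + 0.8×(0−226) = 226 − 180.8 = 45.2 → 45
  G: 127 − 101.6 = 25.4 → 25
  B: 223 − 178.4 = 44.6 → 45
rgb(45, 25, 45) = #2D192D.

#2D192D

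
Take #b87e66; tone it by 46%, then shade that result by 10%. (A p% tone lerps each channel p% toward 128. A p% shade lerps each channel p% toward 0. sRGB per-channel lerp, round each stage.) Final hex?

#b87e66 is rgb(184, 126, 102).
Lerp each channel 46% toward 128:
  R: 184 + 0.46×(128−184) = 184 − 25.76 = 158.24 → 158
  G: 126 + 0.92 = 126.92 → 127
  B: 102 + 11.96 = 113.96 → 114
After the tone: rgb(158, 127, 114) = #9e7f72.
Per channel, c → c + 0.1(0 − c):
  R: 158 + 0.1×(0−158) = 158 − 15.8 = 142.2 → 142
  G: 127 + 0.1×(0−127) = 127 − 12.7 = 114.3 → 114
  B: 114 + 0.1×(0−114) = 114 − 11.4 = 102.6 → 103
rgb(142, 114, 103) = #8e7267.

#8e7267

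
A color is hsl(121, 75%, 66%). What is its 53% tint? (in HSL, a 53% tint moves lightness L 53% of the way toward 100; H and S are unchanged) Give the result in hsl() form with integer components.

L moves 53% from 66 toward 100: 66 + 18.02 = 84.02 → 84.
H and S are unchanged.

hsl(121, 75%, 84%)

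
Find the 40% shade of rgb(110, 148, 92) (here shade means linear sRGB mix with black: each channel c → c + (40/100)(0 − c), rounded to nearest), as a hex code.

#425937

Per channel, c → c + 0.4(0 − c):
  R: 110 + 0.4×(0−110) = 110 − 44 = 66 → 66
  G: 148 − 59.2 = 88.8 → 89
  B: 92 − 36.8 = 55.2 → 55
rgb(66, 89, 55) = #425937.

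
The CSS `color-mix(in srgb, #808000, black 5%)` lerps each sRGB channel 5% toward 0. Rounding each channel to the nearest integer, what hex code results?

#808000 is rgb(128, 128, 0).
A 5% shade moves each channel 5% toward 0:
  R: 128 − 6.4 = 121.6 → 122
  G: 128 + 0.05×(0−128) = 128 − 6.4 = 121.6 → 122
  B: 0 + 0.05×(0−0) = 0 + 0 = 0 → 0
rgb(122, 122, 0) = #7A7A00.

#7A7A00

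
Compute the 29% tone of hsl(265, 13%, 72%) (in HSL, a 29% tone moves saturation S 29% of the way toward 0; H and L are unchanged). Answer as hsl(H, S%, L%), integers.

hsl(265, 9%, 72%)

S moves 29% from 13 toward 0: 13 − 3.77 = 9.23 → 9.
H and L are unchanged.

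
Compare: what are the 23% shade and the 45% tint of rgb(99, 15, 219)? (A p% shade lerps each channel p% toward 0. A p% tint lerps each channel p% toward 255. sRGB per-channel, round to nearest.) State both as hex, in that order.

#4C0CA9, #A97BEB

23% shade:
  R: 99 + 0.23×(0−99) = 99 − 22.77 = 76.23 → 76
  G: 15 − 3.45 = 11.55 → 12
  B: 219 − 50.37 = 168.63 → 169
  → #4C0CA9
45% tint:
  R: 99 + 70.2 = 169.2 → 169
  G: 15 + 0.45×(255−15) = 15 + 108 = 123 → 123
  B: 219 + 0.45×(255−219) = 219 + 16.2 = 235.2 → 235
  → #A97BEB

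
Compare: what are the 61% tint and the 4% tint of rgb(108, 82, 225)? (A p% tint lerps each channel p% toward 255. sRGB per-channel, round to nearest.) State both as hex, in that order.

61% tint:
  R: 108 + 0.61×(255−108) = 108 + 89.67 = 197.67 → 198
  G: 82 + 105.53 = 187.53 → 188
  B: 225 + 0.61×(255−225) = 225 + 18.3 = 243.3 → 243
  → #c6bcf3
4% tint:
  R: 108 + 0.04×(255−108) = 108 + 5.88 = 113.88 → 114
  G: 82 + 6.92 = 88.92 → 89
  B: 225 + 1.2 = 226.2 → 226
  → #7259e2

#c6bcf3, #7259e2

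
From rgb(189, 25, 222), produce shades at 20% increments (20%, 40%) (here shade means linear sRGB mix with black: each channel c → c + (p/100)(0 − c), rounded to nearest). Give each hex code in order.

#9714b2, #710f85

20%: (189 − 37.8 = 151.2→151, 25 − 5 = 20→20, 222 − 44.4 = 177.6→178) → #9714b2
40%: (189 − 75.6 = 113.4→113, 25 − 10 = 15→15, 222 − 88.8 = 133.2→133) → #710f85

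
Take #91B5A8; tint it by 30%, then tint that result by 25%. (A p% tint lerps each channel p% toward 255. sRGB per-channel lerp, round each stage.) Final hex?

#91B5A8 is rgb(145, 181, 168).
A 30% tint moves each channel 30% toward 255:
  R: 145 + 0.3×(255−145) = 145 + 33 = 178 → 178
  G: 181 + 22.2 = 203.2 → 203
  B: 168 + 0.3×(255−168) = 168 + 26.1 = 194.1 → 194
After the tint: rgb(178, 203, 194) = #B2CBC2.
Per channel, c → c + 0.25(255 − c):
  R: 178 + 19.25 = 197.25 → 197
  G: 203 + 0.25×(255−203) = 203 + 13 = 216 → 216
  B: 194 + 0.25×(255−194) = 194 + 15.25 = 209.25 → 209
rgb(197, 216, 209) = #C5D8D1.

#C5D8D1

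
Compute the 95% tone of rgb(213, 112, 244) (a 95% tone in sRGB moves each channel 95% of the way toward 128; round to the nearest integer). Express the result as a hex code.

Per channel, c → c + 0.95(128 − c):
  R: 213 + 0.95×(128−213) = 213 − 80.75 = 132.25 → 132
  G: 112 + 0.95×(128−112) = 112 + 15.2 = 127.2 → 127
  B: 244 − 110.2 = 133.8 → 134
rgb(132, 127, 134) = #847F86.

#847F86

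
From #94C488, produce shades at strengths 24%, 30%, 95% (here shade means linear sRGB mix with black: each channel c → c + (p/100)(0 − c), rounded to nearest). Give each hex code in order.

#709567, #68895F, #070A07

#94C488 is rgb(148, 196, 136).
24%: (148 − 35.52 = 112.48→112, 196 − 47.04 = 148.96→149, 136 − 32.64 = 103.36→103) → #709567
30%: (148 − 44.4 = 103.6→104, 196 − 58.8 = 137.2→137, 136 − 40.8 = 95.2→95) → #68895F
95%: (148 − 140.6 = 7.4→7, 196 − 186.2 = 9.8→10, 136 − 129.2 = 6.8→7) → #070A07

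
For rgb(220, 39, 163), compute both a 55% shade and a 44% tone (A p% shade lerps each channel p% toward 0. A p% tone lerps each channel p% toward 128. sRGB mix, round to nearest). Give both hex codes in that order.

55% shade:
  R: 220 − 121 = 99 → 99
  G: 39 − 21.45 = 17.55 → 18
  B: 163 + 0.55×(0−163) = 163 − 89.65 = 73.35 → 73
  → #631249
44% tone:
  R: 220 + 0.44×(128−220) = 220 − 40.48 = 179.52 → 180
  G: 39 + 39.16 = 78.16 → 78
  B: 163 − 15.4 = 147.6 → 148
  → #b44e94

#631249, #b44e94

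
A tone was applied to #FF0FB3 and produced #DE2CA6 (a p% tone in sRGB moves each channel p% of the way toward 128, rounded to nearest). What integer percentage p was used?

26%

#FF0FB3 is rgb(255, 15, 179); #DE2CA6 is rgb(222, 44, 166).
On the R channel (widest range): 222 ≈ 255 + (p/100)(128 − 255), so p ≈ 100×(222 − 255)/(128 − 255) = -3300/-127 = 25.98.
p = 26 reproduces all three channels after rounding.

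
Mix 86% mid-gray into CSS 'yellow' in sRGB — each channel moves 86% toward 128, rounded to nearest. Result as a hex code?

CSS yellow is rgb(255, 255, 0).
Per channel, c → c + 0.86(128 − c):
  R: 255 + 0.86×(128−255) = 255 − 109.22 = 145.78 → 146
  G: 255 + 0.86×(128−255) = 255 − 109.22 = 145.78 → 146
  B: 0 + 0.86×(128−0) = 0 + 110.08 = 110.08 → 110
rgb(146, 146, 110) = #92926E.

#92926E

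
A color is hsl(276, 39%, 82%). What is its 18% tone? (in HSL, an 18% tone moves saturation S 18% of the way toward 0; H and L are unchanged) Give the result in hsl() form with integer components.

S moves 18% from 39 toward 0: 39 − 7.02 = 31.98 → 32.
H and L are unchanged.

hsl(276, 32%, 82%)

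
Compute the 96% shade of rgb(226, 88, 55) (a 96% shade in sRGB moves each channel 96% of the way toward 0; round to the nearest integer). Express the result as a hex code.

Lerp each channel 96% toward 0:
  R: 226 + 0.96×(0−226) = 226 − 216.96 = 9.04 → 9
  G: 88 − 84.48 = 3.52 → 4
  B: 55 + 0.96×(0−55) = 55 − 52.8 = 2.2 → 2
rgb(9, 4, 2) = #090402.

#090402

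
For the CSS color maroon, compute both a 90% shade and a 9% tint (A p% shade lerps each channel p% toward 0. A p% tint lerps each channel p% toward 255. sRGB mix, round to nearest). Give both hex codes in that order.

#0d0000, #8b1717

CSS maroon is rgb(128, 0, 0).
90% shade:
  R: 128 + 0.9×(0−128) = 128 − 115.2 = 12.8 → 13
  G: 0 + 0.9×(0−0) = 0 + 0 = 0 → 0
  B: 0 + 0.9×(0−0) = 0 + 0 = 0 → 0
  → #0d0000
9% tint:
  R: 128 + 0.09×(255−128) = 128 + 11.43 = 139.43 → 139
  G: 0 + 22.95 = 22.95 → 23
  B: 0 + 22.95 = 22.95 → 23
  → #8b1717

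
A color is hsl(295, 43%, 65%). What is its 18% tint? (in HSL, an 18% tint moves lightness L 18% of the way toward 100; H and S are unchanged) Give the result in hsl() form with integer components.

L moves 18% from 65 toward 100: 65 + 6.3 = 71.3 → 71.
H and S are unchanged.

hsl(295, 43%, 71%)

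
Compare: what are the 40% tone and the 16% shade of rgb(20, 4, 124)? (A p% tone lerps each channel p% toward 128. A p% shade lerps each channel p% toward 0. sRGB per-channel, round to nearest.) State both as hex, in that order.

#3f367e, #110368

40% tone:
  R: 20 + 43.2 = 63.2 → 63
  G: 4 + 0.4×(128−4) = 4 + 49.6 = 53.6 → 54
  B: 124 + 0.4×(128−124) = 124 + 1.6 = 125.6 → 126
  → #3f367e
16% shade:
  R: 20 + 0.16×(0−20) = 20 − 3.2 = 16.8 → 17
  G: 4 + 0.16×(0−4) = 4 − 0.64 = 3.36 → 3
  B: 124 − 19.84 = 104.16 → 104
  → #110368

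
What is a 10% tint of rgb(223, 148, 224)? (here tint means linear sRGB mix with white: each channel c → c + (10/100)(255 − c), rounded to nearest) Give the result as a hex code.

Lerp each channel 10% toward 255:
  R: 223 + 3.2 = 226.2 → 226
  G: 148 + 10.7 = 158.7 → 159
  B: 224 + 0.1×(255−224) = 224 + 3.1 = 227.1 → 227
rgb(226, 159, 227) = #e29fe3.

#e29fe3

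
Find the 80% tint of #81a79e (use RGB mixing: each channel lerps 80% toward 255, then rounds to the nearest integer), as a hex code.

#81a79e is rgb(129, 167, 158).
Lerp each channel 80% toward 255:
  R: 129 + 0.8×(255−129) = 129 + 100.8 = 229.8 → 230
  G: 167 + 70.4 = 237.4 → 237
  B: 158 + 77.6 = 235.6 → 236
rgb(230, 237, 236) = #e6edec.

#e6edec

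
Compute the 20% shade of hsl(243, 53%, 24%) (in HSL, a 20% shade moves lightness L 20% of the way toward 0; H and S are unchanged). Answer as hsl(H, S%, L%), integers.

L moves 20% from 24 toward 0: 24 − 4.8 = 19.2 → 19.
H and S are unchanged.

hsl(243, 53%, 19%)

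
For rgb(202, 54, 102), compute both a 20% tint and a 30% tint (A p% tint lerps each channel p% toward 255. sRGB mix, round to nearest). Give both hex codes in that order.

20% tint:
  R: 202 + 0.2×(255−202) = 202 + 10.6 = 212.6 → 213
  G: 54 + 0.2×(255−54) = 54 + 40.2 = 94.2 → 94
  B: 102 + 30.6 = 132.6 → 133
  → #D55E85
30% tint:
  R: 202 + 0.3×(255−202) = 202 + 15.9 = 217.9 → 218
  G: 54 + 60.3 = 114.3 → 114
  B: 102 + 0.3×(255−102) = 102 + 45.9 = 147.9 → 148
  → #DA7294

#D55E85, #DA7294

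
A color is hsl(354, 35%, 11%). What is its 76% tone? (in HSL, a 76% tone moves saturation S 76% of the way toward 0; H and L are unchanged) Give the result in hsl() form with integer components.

S moves 76% from 35 toward 0: 35 − 26.6 = 8.4 → 8.
H and L are unchanged.

hsl(354, 8%, 11%)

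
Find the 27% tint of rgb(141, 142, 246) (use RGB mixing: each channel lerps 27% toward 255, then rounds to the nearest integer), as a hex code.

#ACADF8

Per channel, c → c + 0.27(255 − c):
  R: 141 + 30.78 = 171.78 → 172
  G: 142 + 0.27×(255−142) = 142 + 30.51 = 172.51 → 173
  B: 246 + 0.27×(255−246) = 246 + 2.43 = 248.43 → 248
rgb(172, 173, 248) = #ACADF8.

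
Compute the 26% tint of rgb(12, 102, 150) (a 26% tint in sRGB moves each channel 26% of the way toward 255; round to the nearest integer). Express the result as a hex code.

Lerp each channel 26% toward 255:
  R: 12 + 63.18 = 75.18 → 75
  G: 102 + 0.26×(255−102) = 102 + 39.78 = 141.78 → 142
  B: 150 + 0.26×(255−150) = 150 + 27.3 = 177.3 → 177
rgb(75, 142, 177) = #4b8eb1.

#4b8eb1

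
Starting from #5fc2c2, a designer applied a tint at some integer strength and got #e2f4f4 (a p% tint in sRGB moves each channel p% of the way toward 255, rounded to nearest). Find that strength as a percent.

82%

#5fc2c2 is rgb(95, 194, 194); #e2f4f4 is rgb(226, 244, 244).
On the R channel (widest range): 226 ≈ 95 + (p/100)(255 − 95), so p ≈ 100×(226 − 95)/(255 − 95) = 13100/160 = 81.88.
p = 82 reproduces all three channels after rounding.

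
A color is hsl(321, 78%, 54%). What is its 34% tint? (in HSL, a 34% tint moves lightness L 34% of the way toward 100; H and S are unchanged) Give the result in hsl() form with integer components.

L moves 34% from 54 toward 100: 54 + 15.64 = 69.64 → 70.
H and S are unchanged.

hsl(321, 78%, 70%)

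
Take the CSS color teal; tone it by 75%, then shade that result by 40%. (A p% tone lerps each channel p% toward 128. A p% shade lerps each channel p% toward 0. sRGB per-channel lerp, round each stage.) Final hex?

#3A4D4D

CSS teal is rgb(0, 128, 128).
Per channel, c → c + 0.75(128 − c):
  R: 0 + 0.75×(128−0) = 0 + 96 = 96 → 96
  G: 128 + 0.75×(128−128) = 128 + 0 = 128 → 128
  B: 128 + 0.75×(128−128) = 128 + 0 = 128 → 128
After the tone: rgb(96, 128, 128) = #608080.
Per channel, c → c + 0.4(0 − c):
  R: 96 + 0.4×(0−96) = 96 − 38.4 = 57.6 → 58
  G: 128 − 51.2 = 76.8 → 77
  B: 128 − 51.2 = 76.8 → 77
rgb(58, 77, 77) = #3A4D4D.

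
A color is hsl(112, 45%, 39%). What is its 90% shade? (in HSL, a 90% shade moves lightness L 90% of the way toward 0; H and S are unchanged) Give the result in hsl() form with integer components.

L moves 90% from 39 toward 0: 39 − 35.1 = 3.9 → 4.
H and S are unchanged.

hsl(112, 45%, 4%)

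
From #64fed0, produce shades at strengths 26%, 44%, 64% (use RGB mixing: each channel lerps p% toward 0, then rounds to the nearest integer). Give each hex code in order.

#4abc9a, #388e74, #245b4b

#64fed0 is rgb(100, 254, 208).
26%: (100 − 26 = 74→74, 254 − 66.04 = 187.96→188, 208 − 54.08 = 153.92→154) → #4abc9a
44%: (100 − 44 = 56→56, 254 − 111.76 = 142.24→142, 208 − 91.52 = 116.48→116) → #388e74
64%: (100 − 64 = 36→36, 254 − 162.56 = 91.44→91, 208 − 133.12 = 74.88→75) → #245b4b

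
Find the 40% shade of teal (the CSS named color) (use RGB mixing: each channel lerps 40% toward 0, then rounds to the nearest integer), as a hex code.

#004D4D

CSS teal is rgb(0, 128, 128).
A 40% shade moves each channel 40% toward 0:
  R: 0 + 0.4×(0−0) = 0 + 0 = 0 → 0
  G: 128 + 0.4×(0−128) = 128 − 51.2 = 76.8 → 77
  B: 128 + 0.4×(0−128) = 128 − 51.2 = 76.8 → 77
rgb(0, 77, 77) = #004D4D.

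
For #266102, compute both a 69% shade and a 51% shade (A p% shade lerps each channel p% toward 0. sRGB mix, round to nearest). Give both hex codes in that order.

#0C1E01, #133001

#266102 is rgb(38, 97, 2).
69% shade:
  R: 38 + 0.69×(0−38) = 38 − 26.22 = 11.78 → 12
  G: 97 + 0.69×(0−97) = 97 − 66.93 = 30.07 → 30
  B: 2 + 0.69×(0−2) = 2 − 1.38 = 0.62 → 1
  → #0C1E01
51% shade:
  R: 38 + 0.51×(0−38) = 38 − 19.38 = 18.62 → 19
  G: 97 − 49.47 = 47.53 → 48
  B: 2 + 0.51×(0−2) = 2 − 1.02 = 0.98 → 1
  → #133001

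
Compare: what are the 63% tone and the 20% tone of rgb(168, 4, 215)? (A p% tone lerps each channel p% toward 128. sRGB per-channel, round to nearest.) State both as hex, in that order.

#8F52A0, #A01DC6

63% tone:
  R: 168 + 0.63×(128−168) = 168 − 25.2 = 142.8 → 143
  G: 4 + 0.63×(128−4) = 4 + 78.12 = 82.12 → 82
  B: 215 − 54.81 = 160.19 → 160
  → #8F52A0
20% tone:
  R: 168 + 0.2×(128−168) = 168 − 8 = 160 → 160
  G: 4 + 0.2×(128−4) = 4 + 24.8 = 28.8 → 29
  B: 215 − 17.4 = 197.6 → 198
  → #A01DC6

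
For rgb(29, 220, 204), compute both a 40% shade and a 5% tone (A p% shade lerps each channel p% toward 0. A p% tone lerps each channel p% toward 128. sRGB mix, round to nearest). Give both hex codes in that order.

#11847a, #22d7c8

40% shade:
  R: 29 + 0.4×(0−29) = 29 − 11.6 = 17.4 → 17
  G: 220 + 0.4×(0−220) = 220 − 88 = 132 → 132
  B: 204 + 0.4×(0−204) = 204 − 81.6 = 122.4 → 122
  → #11847a
5% tone:
  R: 29 + 0.05×(128−29) = 29 + 4.95 = 33.95 → 34
  G: 220 − 4.6 = 215.4 → 215
  B: 204 + 0.05×(128−204) = 204 − 3.8 = 200.2 → 200
  → #22d7c8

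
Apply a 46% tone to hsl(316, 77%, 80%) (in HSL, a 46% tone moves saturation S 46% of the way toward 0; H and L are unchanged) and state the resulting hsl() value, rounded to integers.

S moves 46% from 77 toward 0: 77 − 35.42 = 41.58 → 42.
H and L are unchanged.

hsl(316, 42%, 80%)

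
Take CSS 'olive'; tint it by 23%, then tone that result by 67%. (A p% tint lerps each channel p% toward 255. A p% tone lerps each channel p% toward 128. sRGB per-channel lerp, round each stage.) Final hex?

#8A8A69

CSS olive is rgb(128, 128, 0).
A 23% tint moves each channel 23% toward 255:
  R: 128 + 29.21 = 157.21 → 157
  G: 128 + 0.23×(255−128) = 128 + 29.21 = 157.21 → 157
  B: 0 + 0.23×(255−0) = 0 + 58.65 = 58.65 → 59
After the tint: rgb(157, 157, 59) = #9D9D3B.
Per channel, c → c + 0.67(128 − c):
  R: 157 − 19.43 = 137.57 → 138
  G: 157 − 19.43 = 137.57 → 138
  B: 59 + 46.23 = 105.23 → 105
rgb(138, 138, 105) = #8A8A69.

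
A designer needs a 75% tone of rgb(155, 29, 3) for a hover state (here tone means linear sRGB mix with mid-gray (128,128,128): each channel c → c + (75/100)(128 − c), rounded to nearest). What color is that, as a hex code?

#876761

A 75% tone moves each channel 75% toward 128:
  R: 155 + 0.75×(128−155) = 155 − 20.25 = 134.75 → 135
  G: 29 + 0.75×(128−29) = 29 + 74.25 = 103.25 → 103
  B: 3 + 0.75×(128−3) = 3 + 93.75 = 96.75 → 97
rgb(135, 103, 97) = #876761.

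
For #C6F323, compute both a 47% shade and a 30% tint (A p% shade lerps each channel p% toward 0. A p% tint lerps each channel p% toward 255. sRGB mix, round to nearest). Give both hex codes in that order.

#698113, #D7F765

#C6F323 is rgb(198, 243, 35).
47% shade:
  R: 198 + 0.47×(0−198) = 198 − 93.06 = 104.94 → 105
  G: 243 + 0.47×(0−243) = 243 − 114.21 = 128.79 → 129
  B: 35 − 16.45 = 18.55 → 19
  → #698113
30% tint:
  R: 198 + 0.3×(255−198) = 198 + 17.1 = 215.1 → 215
  G: 243 + 0.3×(255−243) = 243 + 3.6 = 246.6 → 247
  B: 35 + 66 = 101 → 101
  → #D7F765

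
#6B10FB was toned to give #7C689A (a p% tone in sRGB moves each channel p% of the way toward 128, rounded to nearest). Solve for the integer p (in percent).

79%

#6B10FB is rgb(107, 16, 251); #7C689A is rgb(124, 104, 154).
On the B channel (widest range): 154 ≈ 251 + (p/100)(128 − 251), so p ≈ 100×(154 − 251)/(128 − 251) = -9700/-123 = 78.86.
p = 79 reproduces all three channels after rounding.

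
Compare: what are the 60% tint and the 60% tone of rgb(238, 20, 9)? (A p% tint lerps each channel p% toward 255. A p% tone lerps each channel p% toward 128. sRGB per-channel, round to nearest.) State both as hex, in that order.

60% tint:
  R: 238 + 0.6×(255−238) = 238 + 10.2 = 248.2 → 248
  G: 20 + 141 = 161 → 161
  B: 9 + 147.6 = 156.6 → 157
  → #F8A19D
60% tone:
  R: 238 − 66 = 172 → 172
  G: 20 + 0.6×(128−20) = 20 + 64.8 = 84.8 → 85
  B: 9 + 0.6×(128−9) = 9 + 71.4 = 80.4 → 80
  → #AC5550

#F8A19D, #AC5550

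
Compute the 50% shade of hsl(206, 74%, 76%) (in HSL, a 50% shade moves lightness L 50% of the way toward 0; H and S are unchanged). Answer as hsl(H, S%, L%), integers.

hsl(206, 74%, 38%)

L moves 50% from 76 toward 0: 76 − 38 = 38 → 38.
H and S are unchanged.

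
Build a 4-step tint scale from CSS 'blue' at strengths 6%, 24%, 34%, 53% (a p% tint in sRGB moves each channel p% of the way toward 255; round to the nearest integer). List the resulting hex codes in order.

#0F0FFF, #3D3DFF, #5757FF, #8787FF

CSS blue is rgb(0, 0, 255).
6%: (0 + 15.3 = 15.3→15, 0 + 15.3 = 15.3→15, 255→255) → #0F0FFF
24%: (0 + 61.2 = 61.2→61, 0 + 61.2 = 61.2→61, 255→255) → #3D3DFF
34%: (0 + 86.7 = 86.7→87, 0 + 86.7 = 86.7→87, 255→255) → #5757FF
53%: (0 + 135.15 = 135.15→135, 0 + 135.15 = 135.15→135, 255→255) → #8787FF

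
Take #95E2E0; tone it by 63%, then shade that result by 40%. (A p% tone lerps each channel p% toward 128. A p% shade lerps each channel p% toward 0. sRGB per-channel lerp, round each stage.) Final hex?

#95E2E0 is rgb(149, 226, 224).
Lerp each channel 63% toward 128:
  R: 149 + 0.63×(128−149) = 149 − 13.23 = 135.77 → 136
  G: 226 + 0.63×(128−226) = 226 − 61.74 = 164.26 → 164
  B: 224 + 0.63×(128−224) = 224 − 60.48 = 163.52 → 164
After the tone: rgb(136, 164, 164) = #88A4A4.
A 40% shade moves each channel 40% toward 0:
  R: 136 − 54.4 = 81.6 → 82
  G: 164 + 0.4×(0−164) = 164 − 65.6 = 98.4 → 98
  B: 164 + 0.4×(0−164) = 164 − 65.6 = 98.4 → 98
rgb(82, 98, 98) = #526262.

#526262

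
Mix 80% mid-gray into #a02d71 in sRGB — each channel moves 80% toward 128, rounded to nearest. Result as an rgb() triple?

rgb(134, 111, 125)

#a02d71 is rgb(160, 45, 113).
An 80% tone moves each channel 80% toward 128:
  R: 160 − 25.6 = 134.4 → 134
  G: 45 + 0.8×(128−45) = 45 + 66.4 = 111.4 → 111
  B: 113 + 12 = 125 → 125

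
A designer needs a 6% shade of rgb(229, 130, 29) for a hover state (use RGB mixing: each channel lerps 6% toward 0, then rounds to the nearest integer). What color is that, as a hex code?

Per channel, c → c + 0.06(0 − c):
  R: 229 − 13.74 = 215.26 → 215
  G: 130 + 0.06×(0−130) = 130 − 7.8 = 122.2 → 122
  B: 29 + 0.06×(0−29) = 29 − 1.74 = 27.26 → 27
rgb(215, 122, 27) = #D77A1B.

#D77A1B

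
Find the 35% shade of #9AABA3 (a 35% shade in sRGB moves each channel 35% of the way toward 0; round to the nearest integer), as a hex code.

#9AABA3 is rgb(154, 171, 163).
Per channel, c → c + 0.35(0 − c):
  R: 154 − 53.9 = 100.1 → 100
  G: 171 + 0.35×(0−171) = 171 − 59.85 = 111.15 → 111
  B: 163 + 0.35×(0−163) = 163 − 57.05 = 105.95 → 106
rgb(100, 111, 106) = #646F6A.

#646F6A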